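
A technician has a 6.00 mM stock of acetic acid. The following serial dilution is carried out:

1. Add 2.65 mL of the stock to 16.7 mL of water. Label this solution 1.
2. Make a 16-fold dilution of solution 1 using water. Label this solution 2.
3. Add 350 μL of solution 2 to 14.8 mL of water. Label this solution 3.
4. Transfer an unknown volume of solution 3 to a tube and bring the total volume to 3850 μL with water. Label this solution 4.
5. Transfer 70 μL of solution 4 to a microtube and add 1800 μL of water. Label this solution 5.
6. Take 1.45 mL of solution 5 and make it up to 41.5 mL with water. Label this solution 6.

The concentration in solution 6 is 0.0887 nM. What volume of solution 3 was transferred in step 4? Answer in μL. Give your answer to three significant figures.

220 μL

Step 1: 2.65 mL + 16.7 mL = 19.35 mL total → factor 19.35/2.65 = 7.3019
Step 2: 16-fold → factor 16
Step 3: 350 μL + 14.8 mL = 15150 μL total → factor 15150/350 = 43.286
Step 4: v brought to 3850 μL → factor = 3850 μL/v
Step 5: 70 μL + 1800 μL = 1870 μL total → factor 1870/70 = 26.714
Step 6: 1.45 mL brought to 41.5 mL → factor 41.5/1.45 = 28.621
Product of known-step factors = 3.8665 × 10^6
Overall factor = 6.00 mM / (0.0887 nM) = 6.7644 × 10^7
Step-4 factor = 6.7644 × 10^7 / 3.8665 × 10^6 = 17.495
v = 3850 μL / 17.495 = 220 μL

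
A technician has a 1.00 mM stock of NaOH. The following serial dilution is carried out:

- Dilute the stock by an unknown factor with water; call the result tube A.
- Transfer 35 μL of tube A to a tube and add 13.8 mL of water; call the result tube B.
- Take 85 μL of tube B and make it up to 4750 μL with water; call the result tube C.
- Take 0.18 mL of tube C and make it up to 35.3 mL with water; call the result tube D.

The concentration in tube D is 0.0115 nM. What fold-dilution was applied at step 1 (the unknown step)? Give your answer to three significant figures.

20.1-fold

Step 1: unknown factor x
Step 2: 35 μL + 13.8 mL = 13835 μL total → factor 13835/35 = 395.29
Step 3: 85 μL brought to 4750 μL → factor 4750/85 = 55.882
Step 4: 0.18 mL brought to 35.3 mL → factor 35.3/0.18 = 196.11
Product of known-step factors = 4.332 × 10^6
Overall factor = 1.00 mM / (0.0115 nM) = 8.6957 × 10^7
x = 8.6957 × 10^7 / 4.332 × 10^6 = 20.1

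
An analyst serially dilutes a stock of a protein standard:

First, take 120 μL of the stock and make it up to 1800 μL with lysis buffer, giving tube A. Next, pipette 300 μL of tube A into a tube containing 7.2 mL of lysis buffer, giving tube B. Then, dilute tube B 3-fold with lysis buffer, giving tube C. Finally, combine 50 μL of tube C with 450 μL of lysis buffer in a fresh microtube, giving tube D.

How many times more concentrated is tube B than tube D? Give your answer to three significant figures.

Step 1: 120 μL brought to 1800 μL → factor 1800/120 = 15
Step 2: 300 μL + 7.2 mL = 7500 μL total → factor 7500/300 = 25
Step 3: 3-fold → factor 3
Step 4: 50 μL + 450 μL = 500 μL total → factor 500/50 = 10
Dilution factor to tube B = 375; to tube D = 11250
[tube B]/[tube D] = (factor to tube D)/(factor to tube B) = 11250/375 = 30.0

30.0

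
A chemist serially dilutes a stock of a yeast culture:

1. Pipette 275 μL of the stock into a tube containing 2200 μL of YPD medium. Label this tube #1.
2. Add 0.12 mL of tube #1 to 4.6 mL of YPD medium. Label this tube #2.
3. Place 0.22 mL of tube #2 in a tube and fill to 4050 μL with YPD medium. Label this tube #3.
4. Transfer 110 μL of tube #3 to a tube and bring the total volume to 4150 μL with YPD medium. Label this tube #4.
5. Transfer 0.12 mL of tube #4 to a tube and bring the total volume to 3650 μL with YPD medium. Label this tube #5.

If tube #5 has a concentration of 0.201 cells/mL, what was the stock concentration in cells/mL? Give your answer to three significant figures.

Step 1: 275 μL + 2200 μL = 2475 μL total → factor 2475/275 = 9
Step 2: 0.12 mL + 4.6 mL = 4.72 mL total → factor 4.72/0.12 = 39.333
Step 3: 0.22 mL brought to 4050 μL → factor 4.05/0.22 = 18.409
Step 4: 110 μL brought to 4150 μL → factor 4150/110 = 37.727
Step 5: 0.12 mL brought to 3650 μL → factor 3.65/0.12 = 30.417
Overall dilution factor = 9 × 39.333 × 18.409 × 37.727 × 30.417 = 7.4783 × 10^6
Stock = 0.201 cells/mL × 7.4783 × 10^6 = 1.50 × 10^6 cells/mL

1.50 × 10^6 cells/mL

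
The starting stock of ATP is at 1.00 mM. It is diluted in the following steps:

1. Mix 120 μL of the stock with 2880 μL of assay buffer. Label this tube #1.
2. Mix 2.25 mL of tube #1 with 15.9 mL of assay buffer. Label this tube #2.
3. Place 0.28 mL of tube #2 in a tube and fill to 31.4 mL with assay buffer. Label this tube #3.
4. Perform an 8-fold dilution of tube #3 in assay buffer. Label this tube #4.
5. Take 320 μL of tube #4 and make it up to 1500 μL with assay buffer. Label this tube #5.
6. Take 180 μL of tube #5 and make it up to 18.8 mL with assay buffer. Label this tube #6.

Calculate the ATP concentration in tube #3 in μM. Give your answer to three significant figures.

0.0442 μM

Step 1: 120 μL + 2880 μL = 3000 μL total → factor 3000/120 = 25
Step 2: 2.25 mL + 15.9 mL = 18.15 mL total → factor 18.15/2.25 = 8.0667
Step 3: 0.28 mL brought to 31.4 mL → factor 31.4/0.28 = 112.14
Dilution factor through tube #3 = 25 × 8.0667 × 112.14 = 22615
[tube #3] = 1.00 mM / 22615 = 4.422 × 10^-5 mM = 0.0442 μM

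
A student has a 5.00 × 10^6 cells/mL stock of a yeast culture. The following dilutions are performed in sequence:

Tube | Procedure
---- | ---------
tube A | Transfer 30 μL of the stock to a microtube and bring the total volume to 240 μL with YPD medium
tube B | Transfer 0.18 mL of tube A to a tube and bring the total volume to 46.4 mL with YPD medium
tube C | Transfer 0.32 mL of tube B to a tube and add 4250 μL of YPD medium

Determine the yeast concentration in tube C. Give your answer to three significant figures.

170 cells/mL

Step 1: 30 μL brought to 240 μL → factor 240/30 = 8
Step 2: 0.18 mL brought to 46.4 mL → factor 46.4/0.18 = 257.78
Step 3: 0.32 mL + 4250 μL = 4.57 mL total → factor 4.57/0.32 = 14.281
Overall dilution factor = 8 × 257.78 × 14.281 = 29451
Final = 5.00 × 10^6 cells/mL / 29451 = 170 cells/mL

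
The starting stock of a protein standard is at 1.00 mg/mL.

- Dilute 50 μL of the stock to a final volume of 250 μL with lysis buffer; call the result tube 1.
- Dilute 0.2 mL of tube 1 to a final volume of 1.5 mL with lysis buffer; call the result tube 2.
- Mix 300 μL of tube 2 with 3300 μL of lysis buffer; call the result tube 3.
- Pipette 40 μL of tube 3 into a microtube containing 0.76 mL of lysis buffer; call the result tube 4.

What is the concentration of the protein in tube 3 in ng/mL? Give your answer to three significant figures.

2.22 × 10^3 ng/mL

Step 1: 50 μL brought to 250 μL → factor 250/50 = 5
Step 2: 0.2 mL brought to 1.5 mL → factor 1.5/0.2 = 7.5
Step 3: 300 μL + 3300 μL = 3600 μL total → factor 3600/300 = 12
Dilution factor through tube 3 = 5 × 7.5 × 12 = 450
[tube 3] = 1.00 mg/mL / 450 = 0.002222 mg/mL = 2.22 × 10^3 ng/mL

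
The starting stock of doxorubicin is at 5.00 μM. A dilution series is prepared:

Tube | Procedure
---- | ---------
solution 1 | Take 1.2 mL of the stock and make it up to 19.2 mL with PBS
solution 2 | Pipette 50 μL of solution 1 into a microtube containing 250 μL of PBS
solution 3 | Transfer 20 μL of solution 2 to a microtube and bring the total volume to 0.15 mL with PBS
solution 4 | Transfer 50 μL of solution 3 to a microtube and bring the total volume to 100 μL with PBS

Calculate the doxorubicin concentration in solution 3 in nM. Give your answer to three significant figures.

6.94 nM

Step 1: 1.2 mL brought to 19.2 mL → factor 19.2/1.2 = 16
Step 2: 50 μL + 250 μL = 300 μL total → factor 300/50 = 6
Step 3: 20 μL brought to 0.15 mL → factor 150/20 = 7.5
Dilution factor through solution 3 = 16 × 6 × 7.5 = 720
[solution 3] = 5.00 μM / 720 = 0.006944 μM = 6.94 nM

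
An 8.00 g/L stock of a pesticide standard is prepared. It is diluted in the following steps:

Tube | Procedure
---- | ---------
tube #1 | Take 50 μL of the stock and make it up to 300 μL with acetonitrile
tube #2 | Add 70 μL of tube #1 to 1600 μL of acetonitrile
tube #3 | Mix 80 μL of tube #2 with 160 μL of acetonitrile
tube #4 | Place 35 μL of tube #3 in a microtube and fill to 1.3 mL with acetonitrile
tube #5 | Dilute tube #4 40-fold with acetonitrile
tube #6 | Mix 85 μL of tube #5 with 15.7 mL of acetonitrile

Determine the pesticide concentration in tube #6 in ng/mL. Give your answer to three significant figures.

0.0675 ng/mL

Step 1: 50 μL brought to 300 μL → factor 300/50 = 6
Step 2: 70 μL + 1600 μL = 1670 μL total → factor 1670/70 = 23.857
Step 3: 80 μL + 160 μL = 240 μL total → factor 240/80 = 3
Step 4: 35 μL brought to 1.3 mL → factor 1300/35 = 37.143
Step 5: 40-fold → factor 40
Step 6: 85 μL + 15.7 mL = 15785 μL total → factor 15785/85 = 185.71
Overall dilution factor = 6 × 23.857 × 3 × 37.143 × 40 × 185.71 = 1.1848 × 10^8
Final = 8.00 g/L / 1.1848 × 10^8 = 6.752 × 10^-8 g/L = 0.0675 ng/mL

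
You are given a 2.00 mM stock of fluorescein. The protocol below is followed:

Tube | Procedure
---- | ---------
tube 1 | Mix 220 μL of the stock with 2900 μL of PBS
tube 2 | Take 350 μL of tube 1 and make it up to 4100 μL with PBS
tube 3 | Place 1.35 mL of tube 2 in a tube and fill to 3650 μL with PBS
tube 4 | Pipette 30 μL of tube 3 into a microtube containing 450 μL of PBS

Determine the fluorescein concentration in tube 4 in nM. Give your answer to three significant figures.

Step 1: 220 μL + 2900 μL = 3120 μL total → factor 3120/220 = 14.182
Step 2: 350 μL brought to 4100 μL → factor 4100/350 = 11.714
Step 3: 1.35 mL brought to 3650 μL → factor 3.65/1.35 = 2.7037
Step 4: 30 μL + 450 μL = 480 μL total → factor 480/30 = 16
Overall dilution factor = 14.182 × 11.714 × 2.7037 × 16 = 7186.7
Final = 2.00 mM / 7186.7 = 0.0002783 mM = 278 nM

278 nM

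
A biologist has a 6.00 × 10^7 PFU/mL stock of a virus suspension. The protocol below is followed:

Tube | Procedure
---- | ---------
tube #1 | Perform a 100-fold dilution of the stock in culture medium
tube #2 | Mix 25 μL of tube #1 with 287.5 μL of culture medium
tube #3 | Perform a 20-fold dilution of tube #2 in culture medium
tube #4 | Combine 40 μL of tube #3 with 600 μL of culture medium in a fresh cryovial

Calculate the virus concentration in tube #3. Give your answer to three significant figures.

2.40 × 10^3 PFU/mL

Step 1: 100-fold → factor 100
Step 2: 25 μL + 287.5 μL = 312.5 μL total → factor 312.5/25 = 12.5
Step 3: 20-fold → factor 20
Dilution factor through tube #3 = 100 × 12.5 × 20 = 25000
[tube #3] = 6.00 × 10^7 PFU/mL / 25000 = 2.40 × 10^3 PFU/mL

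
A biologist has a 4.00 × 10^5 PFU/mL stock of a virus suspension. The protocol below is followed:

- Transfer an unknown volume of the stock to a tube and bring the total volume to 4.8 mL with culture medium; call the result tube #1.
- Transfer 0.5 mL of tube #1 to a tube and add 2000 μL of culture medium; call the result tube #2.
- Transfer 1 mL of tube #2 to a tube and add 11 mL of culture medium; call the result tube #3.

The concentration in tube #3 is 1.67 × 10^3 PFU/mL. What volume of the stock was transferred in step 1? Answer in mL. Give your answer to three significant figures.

Step 1: v brought to 4.8 mL → factor = 4.8 mL/v
Step 2: 0.5 mL + 2000 μL = 2.5 mL total → factor 2.5/0.5 = 5
Step 3: 1 mL + 11 mL = 12 mL total → factor 12/1 = 12
Product of known-step factors = 60
Overall factor = 4.00 × 10^5 PFU/mL / (1.67 × 10^3 PFU/mL) = 239.52
Step-1 factor = 239.52 / 60 = 3.992
v = 4.8 mL / 3.992 = 1.20 mL

1.20 mL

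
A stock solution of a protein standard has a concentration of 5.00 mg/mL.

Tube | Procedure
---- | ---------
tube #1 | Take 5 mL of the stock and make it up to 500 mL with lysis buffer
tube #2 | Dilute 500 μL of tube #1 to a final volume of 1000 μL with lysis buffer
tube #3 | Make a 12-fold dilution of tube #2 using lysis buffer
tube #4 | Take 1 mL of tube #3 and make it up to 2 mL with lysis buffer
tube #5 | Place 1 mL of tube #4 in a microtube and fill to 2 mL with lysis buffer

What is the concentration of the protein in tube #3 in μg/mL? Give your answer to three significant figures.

2.08 μg/mL

Step 1: 5 mL brought to 500 mL → factor 500/5 = 100
Step 2: 500 μL brought to 1000 μL → factor 1000/500 = 2
Step 3: 12-fold → factor 12
Dilution factor through tube #3 = 100 × 2 × 12 = 2400
[tube #3] = 5.00 mg/mL / 2400 = 0.002083 mg/mL = 2.08 μg/mL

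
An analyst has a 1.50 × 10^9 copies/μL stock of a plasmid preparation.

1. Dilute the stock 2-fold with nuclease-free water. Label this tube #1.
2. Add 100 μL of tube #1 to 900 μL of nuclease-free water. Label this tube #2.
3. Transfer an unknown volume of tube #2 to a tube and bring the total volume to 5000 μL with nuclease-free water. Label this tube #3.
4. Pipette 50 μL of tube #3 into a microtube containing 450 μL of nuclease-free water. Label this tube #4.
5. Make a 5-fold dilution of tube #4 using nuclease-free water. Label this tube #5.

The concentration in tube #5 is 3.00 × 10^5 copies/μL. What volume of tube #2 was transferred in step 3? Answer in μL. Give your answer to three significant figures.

1.00 × 10^3 μL

Step 1: 2-fold → factor 2
Step 2: 100 μL + 900 μL = 1000 μL total → factor 1000/100 = 10
Step 3: v brought to 5000 μL → factor = 5000 μL/v
Step 4: 50 μL + 450 μL = 500 μL total → factor 500/50 = 10
Step 5: 5-fold → factor 5
Product of known-step factors = 1000
Overall factor = 1.50 × 10^9 copies/μL / (3.00 × 10^5 copies/μL) = 5000
Step-3 factor = 5000 / 1000 = 5
v = 5000 μL / 5 = 1.00 × 10^3 μL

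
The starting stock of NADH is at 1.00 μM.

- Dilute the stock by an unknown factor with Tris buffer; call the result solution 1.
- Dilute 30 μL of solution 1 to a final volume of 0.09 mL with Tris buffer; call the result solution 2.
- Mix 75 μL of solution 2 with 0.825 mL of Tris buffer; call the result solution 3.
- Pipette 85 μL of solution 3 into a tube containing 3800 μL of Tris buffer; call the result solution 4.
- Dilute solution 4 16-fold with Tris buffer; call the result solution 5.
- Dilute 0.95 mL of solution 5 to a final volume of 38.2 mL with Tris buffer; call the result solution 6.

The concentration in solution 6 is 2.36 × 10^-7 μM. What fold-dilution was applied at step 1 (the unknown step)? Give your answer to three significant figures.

Step 1: unknown factor x
Step 2: 30 μL brought to 0.09 mL → factor 90/30 = 3
Step 3: 75 μL + 0.825 mL = 900 μL total → factor 900/75 = 12
Step 4: 85 μL + 3800 μL = 3885 μL total → factor 3885/85 = 45.706
Step 5: 16-fold → factor 16
Step 6: 0.95 mL brought to 38.2 mL → factor 38.2/0.95 = 40.211
Product of known-step factors = 1.0586 × 10^6
Overall factor = 1.00 μM / (2.36 × 10^-7 μM) = 4.2373 × 10^6
x = 4.2373 × 10^6 / 1.0586 × 10^6 = 4.00

4.00-fold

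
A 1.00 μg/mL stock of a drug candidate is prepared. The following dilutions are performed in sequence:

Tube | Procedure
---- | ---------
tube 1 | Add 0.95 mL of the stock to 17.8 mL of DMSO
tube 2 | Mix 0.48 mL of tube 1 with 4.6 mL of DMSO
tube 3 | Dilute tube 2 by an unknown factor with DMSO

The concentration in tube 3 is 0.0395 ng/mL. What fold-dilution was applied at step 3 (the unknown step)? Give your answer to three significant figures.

121-fold

Step 1: 0.95 mL + 17.8 mL = 18.75 mL total → factor 18.75/0.95 = 19.737
Step 2: 0.48 mL + 4.6 mL = 5.08 mL total → factor 5.08/0.48 = 10.583
Step 3: unknown factor x
Product of known-step factors = 208.88
Overall factor = 1.00 μg/mL / (0.0395 ng/mL) = 25316
x = 25316 / 208.88 = 121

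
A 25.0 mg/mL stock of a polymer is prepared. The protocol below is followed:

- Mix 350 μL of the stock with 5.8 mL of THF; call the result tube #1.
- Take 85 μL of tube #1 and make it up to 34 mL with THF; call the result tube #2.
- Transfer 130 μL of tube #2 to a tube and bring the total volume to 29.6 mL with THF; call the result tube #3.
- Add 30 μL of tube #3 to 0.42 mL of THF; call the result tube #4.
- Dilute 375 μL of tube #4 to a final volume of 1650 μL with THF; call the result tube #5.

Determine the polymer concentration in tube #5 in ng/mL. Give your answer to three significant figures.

0.237 ng/mL

Step 1: 350 μL + 5.8 mL = 6150 μL total → factor 6150/350 = 17.571
Step 2: 85 μL brought to 34 mL → factor 34000/85 = 400
Step 3: 130 μL brought to 29.6 mL → factor 29600/130 = 227.69
Step 4: 30 μL + 0.42 mL = 450 μL total → factor 450/30 = 15
Step 5: 375 μL brought to 1650 μL → factor 1650/375 = 4.4
Overall dilution factor = 17.571 × 400 × 227.69 × 15 × 4.4 = 1.0562 × 10^8
Final = 25.0 mg/mL / 1.0562 × 10^8 = 2.367 × 10^-7 mg/mL = 0.237 ng/mL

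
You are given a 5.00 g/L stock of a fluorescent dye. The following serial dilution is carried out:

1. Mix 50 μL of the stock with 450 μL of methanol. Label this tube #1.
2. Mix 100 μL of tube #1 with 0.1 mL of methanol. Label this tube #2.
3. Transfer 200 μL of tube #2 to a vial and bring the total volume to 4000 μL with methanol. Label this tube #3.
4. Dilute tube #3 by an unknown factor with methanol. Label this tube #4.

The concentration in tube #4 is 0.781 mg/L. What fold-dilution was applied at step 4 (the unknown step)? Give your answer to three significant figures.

16.0-fold

Step 1: 50 μL + 450 μL = 500 μL total → factor 500/50 = 10
Step 2: 100 μL + 0.1 mL = 200 μL total → factor 200/100 = 2
Step 3: 200 μL brought to 4000 μL → factor 4000/200 = 20
Step 4: unknown factor x
Product of known-step factors = 400
Overall factor = 5.00 g/L / (0.781 mg/L) = 6402
x = 6402 / 400 = 16.0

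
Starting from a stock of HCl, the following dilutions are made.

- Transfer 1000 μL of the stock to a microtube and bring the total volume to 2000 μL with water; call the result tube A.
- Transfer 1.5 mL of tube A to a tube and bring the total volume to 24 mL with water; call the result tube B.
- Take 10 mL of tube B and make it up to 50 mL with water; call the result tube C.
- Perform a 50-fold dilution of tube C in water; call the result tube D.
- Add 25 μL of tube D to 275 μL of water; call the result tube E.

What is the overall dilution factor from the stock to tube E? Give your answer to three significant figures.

9.60 × 10^4

Step 1: 1000 μL brought to 2000 μL → factor 2000/1000 = 2
Step 2: 1.5 mL brought to 24 mL → factor 24/1.5 = 16
Step 3: 10 mL brought to 50 mL → factor 50/10 = 5
Step 4: 50-fold → factor 50
Step 5: 25 μL + 275 μL = 300 μL total → factor 300/25 = 12
Overall dilution factor = 2 × 16 × 5 × 50 × 12 = 96000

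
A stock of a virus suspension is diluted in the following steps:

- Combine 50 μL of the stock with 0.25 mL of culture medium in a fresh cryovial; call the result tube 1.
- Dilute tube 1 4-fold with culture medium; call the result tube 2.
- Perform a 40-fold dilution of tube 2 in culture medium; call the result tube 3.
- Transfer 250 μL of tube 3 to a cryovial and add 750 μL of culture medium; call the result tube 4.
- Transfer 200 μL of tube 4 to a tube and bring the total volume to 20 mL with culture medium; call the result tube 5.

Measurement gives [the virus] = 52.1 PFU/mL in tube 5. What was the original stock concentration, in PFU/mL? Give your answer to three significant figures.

2.00 × 10^7 PFU/mL

Step 1: 50 μL + 0.25 mL = 300 μL total → factor 300/50 = 6
Step 2: 4-fold → factor 4
Step 3: 40-fold → factor 40
Step 4: 250 μL + 750 μL = 1000 μL total → factor 1000/250 = 4
Step 5: 200 μL brought to 20 mL → factor 20000/200 = 100
Overall dilution factor = 6 × 4 × 40 × 4 × 100 = 3.84 × 10^5
Stock = 52.1 PFU/mL × 3.84 × 10^5 = 2.00 × 10^7 PFU/mL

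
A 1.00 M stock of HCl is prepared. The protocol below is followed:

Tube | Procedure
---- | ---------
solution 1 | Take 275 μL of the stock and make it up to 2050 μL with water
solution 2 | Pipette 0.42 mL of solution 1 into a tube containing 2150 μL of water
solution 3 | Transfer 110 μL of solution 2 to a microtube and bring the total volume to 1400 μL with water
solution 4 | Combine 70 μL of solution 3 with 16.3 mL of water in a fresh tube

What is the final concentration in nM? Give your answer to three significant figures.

Step 1: 275 μL brought to 2050 μL → factor 2050/275 = 7.4545
Step 2: 0.42 mL + 2150 μL = 2.57 mL total → factor 2.57/0.42 = 6.119
Step 3: 110 μL brought to 1400 μL → factor 1400/110 = 12.727
Step 4: 70 μL + 16.3 mL = 16370 μL total → factor 16370/70 = 233.86
Overall dilution factor = 7.4545 × 6.119 × 12.727 × 233.86 = 1.3577 × 10^5
Final = 1.00 M / 1.3577 × 10^5 = 7.366 × 10^-6 M = 7.37 × 10^3 nM

7.37 × 10^3 nM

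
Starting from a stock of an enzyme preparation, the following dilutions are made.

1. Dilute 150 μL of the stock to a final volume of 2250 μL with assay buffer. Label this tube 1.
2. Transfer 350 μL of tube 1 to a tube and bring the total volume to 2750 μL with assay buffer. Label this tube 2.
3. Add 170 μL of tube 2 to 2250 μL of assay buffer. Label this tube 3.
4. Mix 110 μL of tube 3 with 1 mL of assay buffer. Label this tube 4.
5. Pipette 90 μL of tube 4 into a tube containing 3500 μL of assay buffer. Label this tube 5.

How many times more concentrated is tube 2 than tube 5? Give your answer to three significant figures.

Step 1: 150 μL brought to 2250 μL → factor 2250/150 = 15
Step 2: 350 μL brought to 2750 μL → factor 2750/350 = 7.8571
Step 3: 170 μL + 2250 μL = 2420 μL total → factor 2420/170 = 14.235
Step 4: 110 μL + 1 mL = 1110 μL total → factor 1110/110 = 10.091
Step 5: 90 μL + 3500 μL = 3590 μL total → factor 3590/90 = 39.889
Dilution factor to tube 2 = 117.86; to tube 5 = 6.7531 × 10^5
[tube 2]/[tube 5] = (factor to tube 5)/(factor to tube 2) = 6.7531 × 10^5/117.86 = 5.73 × 10^3

5.73 × 10^3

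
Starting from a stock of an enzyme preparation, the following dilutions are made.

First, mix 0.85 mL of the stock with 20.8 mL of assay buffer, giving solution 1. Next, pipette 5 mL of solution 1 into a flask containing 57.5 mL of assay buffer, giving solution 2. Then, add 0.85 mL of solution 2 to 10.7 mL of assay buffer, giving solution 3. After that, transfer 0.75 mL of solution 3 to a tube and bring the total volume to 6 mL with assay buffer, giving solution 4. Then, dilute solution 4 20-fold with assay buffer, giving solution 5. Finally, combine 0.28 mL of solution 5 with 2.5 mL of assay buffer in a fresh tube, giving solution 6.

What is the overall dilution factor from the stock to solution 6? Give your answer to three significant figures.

Step 1: 0.85 mL + 20.8 mL = 21.65 mL total → factor 21.65/0.85 = 25.471
Step 2: 5 mL + 57.5 mL = 62.5 mL total → factor 62.5/5 = 12.5
Step 3: 0.85 mL + 10.7 mL = 11.55 mL total → factor 11.55/0.85 = 13.588
Step 4: 0.75 mL brought to 6 mL → factor 6/0.75 = 8
Step 5: 20-fold → factor 20
Step 6: 0.28 mL + 2.5 mL = 2.78 mL total → factor 2.78/0.28 = 9.9286
Overall dilution factor = 25.471 × 12.5 × 13.588 × 8 × 20 × 9.9286 = 6.8726 × 10^6

6.87 × 10^6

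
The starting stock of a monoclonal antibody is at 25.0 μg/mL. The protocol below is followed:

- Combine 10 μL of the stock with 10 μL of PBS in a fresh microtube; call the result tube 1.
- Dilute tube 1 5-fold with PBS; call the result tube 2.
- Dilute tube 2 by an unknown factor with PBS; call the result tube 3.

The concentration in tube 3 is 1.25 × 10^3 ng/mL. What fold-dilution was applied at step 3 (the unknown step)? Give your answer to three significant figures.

Step 1: 10 μL + 10 μL = 20 μL total → factor 20/10 = 2
Step 2: 5-fold → factor 5
Step 3: unknown factor x
Product of known-step factors = 10
Overall factor = 25.0 μg/mL / (1.25 × 10^3 ng/mL) = 20
x = 20 / 10 = 2.00

2.00-fold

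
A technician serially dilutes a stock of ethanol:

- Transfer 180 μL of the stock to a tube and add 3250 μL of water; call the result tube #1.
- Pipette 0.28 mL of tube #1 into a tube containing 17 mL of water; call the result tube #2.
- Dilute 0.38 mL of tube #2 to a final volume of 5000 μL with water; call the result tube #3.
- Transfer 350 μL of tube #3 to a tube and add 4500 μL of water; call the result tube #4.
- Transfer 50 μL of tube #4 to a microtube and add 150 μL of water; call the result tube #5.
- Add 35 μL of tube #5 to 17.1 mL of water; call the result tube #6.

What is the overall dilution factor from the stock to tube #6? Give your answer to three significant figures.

Step 1: 180 μL + 3250 μL = 3430 μL total → factor 3430/180 = 19.056
Step 2: 0.28 mL + 17 mL = 17.28 mL total → factor 17.28/0.28 = 61.714
Step 3: 0.38 mL brought to 5000 μL → factor 5/0.38 = 13.158
Step 4: 350 μL + 4500 μL = 4850 μL total → factor 4850/350 = 13.857
Step 5: 50 μL + 150 μL = 200 μL total → factor 200/50 = 4
Step 6: 35 μL + 17.1 mL = 17135 μL total → factor 17135/35 = 489.57
Overall dilution factor = 19.056 × 61.714 × 13.158 × 13.857 × 4 × 489.57 = 4.199 × 10^8

4.20 × 10^8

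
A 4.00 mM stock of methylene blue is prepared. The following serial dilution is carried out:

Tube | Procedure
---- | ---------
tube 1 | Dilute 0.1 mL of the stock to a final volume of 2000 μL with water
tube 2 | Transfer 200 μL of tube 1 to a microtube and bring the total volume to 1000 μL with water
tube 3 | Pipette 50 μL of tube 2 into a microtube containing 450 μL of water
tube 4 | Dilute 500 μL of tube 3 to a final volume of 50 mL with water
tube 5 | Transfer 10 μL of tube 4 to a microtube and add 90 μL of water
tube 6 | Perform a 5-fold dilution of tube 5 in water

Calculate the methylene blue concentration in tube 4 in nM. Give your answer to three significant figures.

Step 1: 0.1 mL brought to 2000 μL → factor 2/0.1 = 20
Step 2: 200 μL brought to 1000 μL → factor 1000/200 = 5
Step 3: 50 μL + 450 μL = 500 μL total → factor 500/50 = 10
Step 4: 500 μL brought to 50 mL → factor 50000/500 = 100
Dilution factor through tube 4 = 20 × 5 × 10 × 100 = 1 × 10^5
[tube 4] = 4.00 mM / 1 × 10^5 = 4.000 × 10^-5 mM = 40.0 nM

40.0 nM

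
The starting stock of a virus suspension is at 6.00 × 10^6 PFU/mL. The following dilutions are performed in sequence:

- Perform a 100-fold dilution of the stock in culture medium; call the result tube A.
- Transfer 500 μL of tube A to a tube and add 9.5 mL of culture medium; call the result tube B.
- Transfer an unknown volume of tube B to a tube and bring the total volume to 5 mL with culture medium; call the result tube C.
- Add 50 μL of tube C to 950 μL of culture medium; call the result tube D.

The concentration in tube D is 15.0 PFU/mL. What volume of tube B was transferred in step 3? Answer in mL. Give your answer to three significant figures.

0.500 mL

Step 1: 100-fold → factor 100
Step 2: 500 μL + 9.5 mL = 10000 μL total → factor 10000/500 = 20
Step 3: v brought to 5 mL → factor = 5 mL/v
Step 4: 50 μL + 950 μL = 1000 μL total → factor 1000/50 = 20
Product of known-step factors = 40000
Overall factor = 6.00 × 10^6 PFU/mL / (15.0 PFU/mL) = 4 × 10^5
Step-3 factor = 4 × 10^5 / 40000 = 10
v = 5 mL / 10 = 0.500 mL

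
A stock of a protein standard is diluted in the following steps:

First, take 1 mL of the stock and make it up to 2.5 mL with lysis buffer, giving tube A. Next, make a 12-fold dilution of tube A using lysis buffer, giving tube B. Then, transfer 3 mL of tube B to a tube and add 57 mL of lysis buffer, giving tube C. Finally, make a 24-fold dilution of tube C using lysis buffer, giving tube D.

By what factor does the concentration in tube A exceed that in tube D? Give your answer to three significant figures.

5.76 × 10^3

Step 1: 1 mL brought to 2.5 mL → factor 2.5/1 = 2.5
Step 2: 12-fold → factor 12
Step 3: 3 mL + 57 mL = 60 mL total → factor 60/3 = 20
Step 4: 24-fold → factor 24
Dilution factor to tube A = 2.5; to tube D = 14400
[tube A]/[tube D] = (factor to tube D)/(factor to tube A) = 14400/2.5 = 5.76 × 10^3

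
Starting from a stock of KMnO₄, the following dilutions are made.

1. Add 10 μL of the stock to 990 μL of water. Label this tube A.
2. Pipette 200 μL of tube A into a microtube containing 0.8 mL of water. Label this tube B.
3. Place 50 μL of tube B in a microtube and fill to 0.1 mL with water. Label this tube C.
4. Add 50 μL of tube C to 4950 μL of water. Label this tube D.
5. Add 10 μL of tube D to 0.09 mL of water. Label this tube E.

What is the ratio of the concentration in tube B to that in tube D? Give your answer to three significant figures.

Step 1: 10 μL + 990 μL = 1000 μL total → factor 1000/10 = 100
Step 2: 200 μL + 0.8 mL = 1000 μL total → factor 1000/200 = 5
Step 3: 50 μL brought to 0.1 mL → factor 100/50 = 2
Step 4: 50 μL + 4950 μL = 5000 μL total → factor 5000/50 = 100
Dilution factor to tube B = 500; to tube D = 1 × 10^5
[tube B]/[tube D] = (factor to tube D)/(factor to tube B) = 1 × 10^5/500 = 200

200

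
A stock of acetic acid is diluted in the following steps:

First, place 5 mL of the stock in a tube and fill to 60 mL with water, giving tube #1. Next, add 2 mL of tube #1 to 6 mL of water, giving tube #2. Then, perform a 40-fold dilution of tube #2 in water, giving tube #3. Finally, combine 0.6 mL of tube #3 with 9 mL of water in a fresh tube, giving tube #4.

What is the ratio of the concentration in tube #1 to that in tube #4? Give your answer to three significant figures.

2.56 × 10^3

Step 1: 5 mL brought to 60 mL → factor 60/5 = 12
Step 2: 2 mL + 6 mL = 8 mL total → factor 8/2 = 4
Step 3: 40-fold → factor 40
Step 4: 0.6 mL + 9 mL = 9.6 mL total → factor 9.6/0.6 = 16
Dilution factor to tube #1 = 12; to tube #4 = 30720
[tube #1]/[tube #4] = (factor to tube #4)/(factor to tube #1) = 30720/12 = 2.56 × 10^3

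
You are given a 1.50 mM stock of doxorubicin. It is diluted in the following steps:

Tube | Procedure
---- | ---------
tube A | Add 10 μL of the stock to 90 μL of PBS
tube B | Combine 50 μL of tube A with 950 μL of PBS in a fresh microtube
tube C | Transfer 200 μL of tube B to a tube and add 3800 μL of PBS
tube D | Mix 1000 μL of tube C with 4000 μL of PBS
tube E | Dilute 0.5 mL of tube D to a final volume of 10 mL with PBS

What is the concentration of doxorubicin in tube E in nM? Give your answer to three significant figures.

Step 1: 10 μL + 90 μL = 100 μL total → factor 100/10 = 10
Step 2: 50 μL + 950 μL = 1000 μL total → factor 1000/50 = 20
Step 3: 200 μL + 3800 μL = 4000 μL total → factor 4000/200 = 20
Step 4: 1000 μL + 4000 μL = 5000 μL total → factor 5000/1000 = 5
Step 5: 0.5 mL brought to 10 mL → factor 10/0.5 = 20
Overall dilution factor = 10 × 20 × 20 × 5 × 20 = 4 × 10^5
Final = 1.50 mM / 4 × 10^5 = 3.750 × 10^-6 mM = 3.75 nM

3.75 nM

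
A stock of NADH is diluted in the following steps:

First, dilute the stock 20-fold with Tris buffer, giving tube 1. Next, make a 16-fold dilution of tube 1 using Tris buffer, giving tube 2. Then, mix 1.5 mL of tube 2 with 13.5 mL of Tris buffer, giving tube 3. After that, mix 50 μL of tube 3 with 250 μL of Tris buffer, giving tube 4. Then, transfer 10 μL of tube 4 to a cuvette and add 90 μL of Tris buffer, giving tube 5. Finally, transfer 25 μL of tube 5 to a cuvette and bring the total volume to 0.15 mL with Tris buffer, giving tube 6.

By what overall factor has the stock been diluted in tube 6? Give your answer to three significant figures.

Step 1: 20-fold → factor 20
Step 2: 16-fold → factor 16
Step 3: 1.5 mL + 13.5 mL = 15 mL total → factor 15/1.5 = 10
Step 4: 50 μL + 250 μL = 300 μL total → factor 300/50 = 6
Step 5: 10 μL + 90 μL = 100 μL total → factor 100/10 = 10
Step 6: 25 μL brought to 0.15 mL → factor 150/25 = 6
Overall dilution factor = 20 × 16 × 10 × 6 × 10 × 6 = 1.152 × 10^6

1.15 × 10^6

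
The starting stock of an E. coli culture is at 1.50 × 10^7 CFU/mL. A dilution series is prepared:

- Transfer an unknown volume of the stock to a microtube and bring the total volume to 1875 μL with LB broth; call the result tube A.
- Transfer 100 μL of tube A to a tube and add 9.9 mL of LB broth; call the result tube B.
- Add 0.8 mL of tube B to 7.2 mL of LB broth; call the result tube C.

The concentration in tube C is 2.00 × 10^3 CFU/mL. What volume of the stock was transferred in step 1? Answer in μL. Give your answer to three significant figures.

Step 1: v brought to 1875 μL → factor = 1875 μL/v
Step 2: 100 μL + 9.9 mL = 10000 μL total → factor 10000/100 = 100
Step 3: 0.8 mL + 7.2 mL = 8 mL total → factor 8/0.8 = 10
Product of known-step factors = 1000
Overall factor = 1.50 × 10^7 CFU/mL / (2.00 × 10^3 CFU/mL) = 7500
Step-1 factor = 7500 / 1000 = 7.5
v = 1875 μL / 7.5 = 250 μL

250 μL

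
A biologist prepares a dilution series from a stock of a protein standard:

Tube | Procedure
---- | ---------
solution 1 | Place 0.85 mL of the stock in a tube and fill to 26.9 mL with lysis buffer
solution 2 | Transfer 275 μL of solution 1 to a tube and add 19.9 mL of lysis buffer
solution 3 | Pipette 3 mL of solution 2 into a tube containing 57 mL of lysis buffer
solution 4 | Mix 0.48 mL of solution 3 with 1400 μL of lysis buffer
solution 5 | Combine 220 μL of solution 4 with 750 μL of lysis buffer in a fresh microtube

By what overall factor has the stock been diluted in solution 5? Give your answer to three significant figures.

Step 1: 0.85 mL brought to 26.9 mL → factor 26.9/0.85 = 31.647
Step 2: 275 μL + 19.9 mL = 20175 μL total → factor 20175/275 = 73.364
Step 3: 3 mL + 57 mL = 60 mL total → factor 60/3 = 20
Step 4: 0.48 mL + 1400 μL = 1.88 mL total → factor 1.88/0.48 = 3.9167
Step 5: 220 μL + 750 μL = 970 μL total → factor 970/220 = 4.4091
Overall dilution factor = 31.647 × 73.364 × 20 × 3.9167 × 4.4091 = 8.0188 × 10^5

8.02 × 10^5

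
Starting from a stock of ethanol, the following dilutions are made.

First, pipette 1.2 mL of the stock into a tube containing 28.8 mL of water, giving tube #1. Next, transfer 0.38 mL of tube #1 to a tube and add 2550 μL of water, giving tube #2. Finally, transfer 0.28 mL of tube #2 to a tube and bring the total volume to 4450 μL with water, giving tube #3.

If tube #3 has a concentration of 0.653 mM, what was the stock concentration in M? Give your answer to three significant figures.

Step 1: 1.2 mL + 28.8 mL = 30 mL total → factor 30/1.2 = 25
Step 2: 0.38 mL + 2550 μL = 2.93 mL total → factor 2.93/0.38 = 7.7105
Step 3: 0.28 mL brought to 4450 μL → factor 4.45/0.28 = 15.893
Overall dilution factor = 25 × 7.7105 × 15.893 = 3063.6
Stock = 0.653 mM × 3063.6 = 2001 mM = 2.00 M

2.00 M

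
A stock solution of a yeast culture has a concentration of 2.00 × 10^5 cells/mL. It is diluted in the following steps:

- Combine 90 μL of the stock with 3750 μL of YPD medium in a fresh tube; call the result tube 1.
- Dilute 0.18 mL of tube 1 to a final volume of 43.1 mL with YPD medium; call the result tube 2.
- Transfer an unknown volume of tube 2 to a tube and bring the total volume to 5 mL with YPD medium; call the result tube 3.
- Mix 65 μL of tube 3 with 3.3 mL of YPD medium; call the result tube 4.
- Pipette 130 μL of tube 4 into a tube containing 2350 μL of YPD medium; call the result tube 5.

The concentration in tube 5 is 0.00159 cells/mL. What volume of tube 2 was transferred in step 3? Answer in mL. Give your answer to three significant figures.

Step 1: 90 μL + 3750 μL = 3840 μL total → factor 3840/90 = 42.667
Step 2: 0.18 mL brought to 43.1 mL → factor 43.1/0.18 = 239.44
Step 3: v brought to 5 mL → factor = 5 mL/v
Step 4: 65 μL + 3.3 mL = 3365 μL total → factor 3365/65 = 51.769
Step 5: 130 μL + 2350 μL = 2480 μL total → factor 2480/130 = 19.077
Product of known-step factors = 1.009 × 10^7
Overall factor = 2.00 × 10^5 cells/mL / (0.00159 cells/mL) = 1.2579 × 10^8
Step-3 factor = 1.2579 × 10^8 / 1.009 × 10^7 = 12.467
v = 5 mL / 12.467 = 0.401 mL

0.401 mL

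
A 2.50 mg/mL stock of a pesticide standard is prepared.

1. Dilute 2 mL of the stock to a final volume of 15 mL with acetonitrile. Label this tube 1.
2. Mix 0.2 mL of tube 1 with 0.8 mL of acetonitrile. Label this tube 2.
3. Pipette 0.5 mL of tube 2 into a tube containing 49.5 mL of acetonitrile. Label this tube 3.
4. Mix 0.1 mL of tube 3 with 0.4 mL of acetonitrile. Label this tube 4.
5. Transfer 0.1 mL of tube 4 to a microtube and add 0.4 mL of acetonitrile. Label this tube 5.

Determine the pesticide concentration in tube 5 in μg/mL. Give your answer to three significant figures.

Step 1: 2 mL brought to 15 mL → factor 15/2 = 7.5
Step 2: 0.2 mL + 0.8 mL = 1 mL total → factor 1/0.2 = 5
Step 3: 0.5 mL + 49.5 mL = 50 mL total → factor 50/0.5 = 100
Step 4: 0.1 mL + 0.4 mL = 0.5 mL total → factor 0.5/0.1 = 5
Step 5: 0.1 mL + 0.4 mL = 0.5 mL total → factor 0.5/0.1 = 5
Overall dilution factor = 7.5 × 5 × 100 × 5 × 5 = 93750
Final = 2.50 mg/mL / 93750 = 2.667 × 10^-5 mg/mL = 0.0267 μg/mL

0.0267 μg/mL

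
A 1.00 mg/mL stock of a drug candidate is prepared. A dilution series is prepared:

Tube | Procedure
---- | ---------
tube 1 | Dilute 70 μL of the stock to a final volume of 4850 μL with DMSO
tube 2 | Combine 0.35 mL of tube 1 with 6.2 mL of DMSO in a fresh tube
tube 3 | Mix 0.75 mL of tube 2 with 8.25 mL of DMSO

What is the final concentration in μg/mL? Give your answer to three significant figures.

Step 1: 70 μL brought to 4850 μL → factor 4850/70 = 69.286
Step 2: 0.35 mL + 6.2 mL = 6.55 mL total → factor 6.55/0.35 = 18.714
Step 3: 0.75 mL + 8.25 mL = 9 mL total → factor 9/0.75 = 12
Overall dilution factor = 69.286 × 18.714 × 12 = 15560
Final = 1.00 mg/mL / 15560 = 6.427 × 10^-5 mg/mL = 0.0643 μg/mL

0.0643 μg/mL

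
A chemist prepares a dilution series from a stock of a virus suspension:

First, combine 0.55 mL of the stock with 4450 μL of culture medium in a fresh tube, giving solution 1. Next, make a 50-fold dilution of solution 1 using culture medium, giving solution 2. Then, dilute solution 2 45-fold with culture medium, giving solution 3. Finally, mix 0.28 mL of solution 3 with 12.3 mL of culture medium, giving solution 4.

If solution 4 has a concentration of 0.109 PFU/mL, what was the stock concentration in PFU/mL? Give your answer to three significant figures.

1.00 × 10^5 PFU/mL

Step 1: 0.55 mL + 4450 μL = 5 mL total → factor 5/0.55 = 9.0909
Step 2: 50-fold → factor 50
Step 3: 45-fold → factor 45
Step 4: 0.28 mL + 12.3 mL = 12.58 mL total → factor 12.58/0.28 = 44.929
Overall dilution factor = 9.0909 × 50 × 45 × 44.929 = 9.1899 × 10^5
Stock = 0.109 PFU/mL × 9.1899 × 10^5 = 1.00 × 10^5 PFU/mL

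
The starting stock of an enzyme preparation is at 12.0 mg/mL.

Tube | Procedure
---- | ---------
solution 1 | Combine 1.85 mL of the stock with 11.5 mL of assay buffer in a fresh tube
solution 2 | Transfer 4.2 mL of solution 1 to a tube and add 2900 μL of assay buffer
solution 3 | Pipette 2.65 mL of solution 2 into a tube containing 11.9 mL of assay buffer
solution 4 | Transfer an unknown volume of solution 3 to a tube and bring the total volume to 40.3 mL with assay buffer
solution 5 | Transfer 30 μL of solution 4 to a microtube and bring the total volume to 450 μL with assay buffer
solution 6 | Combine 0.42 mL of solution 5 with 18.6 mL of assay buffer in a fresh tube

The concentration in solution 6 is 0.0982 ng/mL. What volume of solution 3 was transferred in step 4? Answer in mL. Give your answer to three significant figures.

Step 1: 1.85 mL + 11.5 mL = 13.35 mL total → factor 13.35/1.85 = 7.2162
Step 2: 4.2 mL + 2900 μL = 7.1 mL total → factor 7.1/4.2 = 1.6905
Step 3: 2.65 mL + 11.9 mL = 14.55 mL total → factor 14.55/2.65 = 5.4906
Step 4: v brought to 40.3 mL → factor = 40.3 mL/v
Step 5: 30 μL brought to 450 μL → factor 450/30 = 15
Step 6: 0.42 mL + 18.6 mL = 19.02 mL total → factor 19.02/0.42 = 45.286
Product of known-step factors = 45498
Overall factor = 12.0 mg/mL / (0.0982 ng/mL) = 1.222 × 10^8
Step-4 factor = 1.222 × 10^8 / 45498 = 2685.8
v = 40.3 mL / 2685.8 = 0.0150 mL

0.0150 mL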